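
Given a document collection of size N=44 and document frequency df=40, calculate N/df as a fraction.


IDF ratio = N / df
= 44 / 40
= 11/10

11/10


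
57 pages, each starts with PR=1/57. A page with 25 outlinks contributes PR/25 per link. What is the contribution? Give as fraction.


Initial PR = 1/57 = 1/57
Outlinks = 25
Contribution per link = PR / outlinks
= 1/57 / 25
= 1/1425

1/1425


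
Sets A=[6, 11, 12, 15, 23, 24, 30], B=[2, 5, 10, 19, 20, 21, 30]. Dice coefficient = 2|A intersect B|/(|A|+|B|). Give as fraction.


A intersect B = [30]
|A intersect B| = 1
|A| = 7, |B| = 7
Dice = 2*1 / (7+7)
= 2 / 14 = 1/7

1/7


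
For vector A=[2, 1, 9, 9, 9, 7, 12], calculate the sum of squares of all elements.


|A|^2 = sum of squared components
A[0]^2 = 2^2 = 4
A[1]^2 = 1^2 = 1
A[2]^2 = 9^2 = 81
A[3]^2 = 9^2 = 81
A[4]^2 = 9^2 = 81
A[5]^2 = 7^2 = 49
A[6]^2 = 12^2 = 144
Sum = 4 + 1 + 81 + 81 + 81 + 49 + 144 = 441

441


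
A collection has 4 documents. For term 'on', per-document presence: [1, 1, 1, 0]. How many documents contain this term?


Checking each document for 'on':
Doc 1: present
Doc 2: present
Doc 3: present
Doc 4: absent
df = sum of presences = 1 + 1 + 1 + 0 = 3

3


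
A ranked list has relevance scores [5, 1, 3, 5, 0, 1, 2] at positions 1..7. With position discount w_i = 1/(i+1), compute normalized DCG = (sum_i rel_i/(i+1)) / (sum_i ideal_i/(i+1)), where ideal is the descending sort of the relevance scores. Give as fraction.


Position discount weights w_i = 1/(i+1) for i=1..7:
Weights = [1/2, 1/3, 1/4, 1/5, 1/6, 1/7, 1/8]
Actual relevance: [5, 1, 3, 5, 0, 1, 2]
DCG = 5/2 + 1/3 + 3/4 + 5/5 + 0/6 + 1/7 + 2/8 = 209/42
Ideal relevance (sorted desc): [5, 5, 3, 2, 1, 1, 0]
Ideal DCG = 5/2 + 5/3 + 3/4 + 2/5 + 1/6 + 1/7 + 0/8 = 2363/420
nDCG = DCG / ideal_DCG = 209/42 / 2363/420 = 2090/2363

2090/2363


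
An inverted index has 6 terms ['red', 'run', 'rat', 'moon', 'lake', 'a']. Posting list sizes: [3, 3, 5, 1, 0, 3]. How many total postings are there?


Summing posting list sizes:
'red': 3 postings
'run': 3 postings
'rat': 5 postings
'moon': 1 postings
'lake': 0 postings
'a': 3 postings
Total = 3 + 3 + 5 + 1 + 0 + 3 = 15

15


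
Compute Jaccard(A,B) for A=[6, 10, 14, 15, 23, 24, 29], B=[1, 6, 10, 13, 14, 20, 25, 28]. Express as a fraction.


A intersect B = [6, 10, 14]
|A intersect B| = 3
A union B = [1, 6, 10, 13, 14, 15, 20, 23, 24, 25, 28, 29]
|A union B| = 12
Jaccard = 3/12 = 1/4

1/4


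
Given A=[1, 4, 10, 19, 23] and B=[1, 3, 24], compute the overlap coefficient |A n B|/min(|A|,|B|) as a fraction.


A intersect B = [1]
|A intersect B| = 1
min(|A|, |B|) = min(5, 3) = 3
Overlap = 1 / 3 = 1/3

1/3


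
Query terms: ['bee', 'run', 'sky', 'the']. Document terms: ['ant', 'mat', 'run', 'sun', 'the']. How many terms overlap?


Query terms: ['bee', 'run', 'sky', 'the']
Document terms: ['ant', 'mat', 'run', 'sun', 'the']
Common terms: ['run', 'the']
Overlap count = 2

2


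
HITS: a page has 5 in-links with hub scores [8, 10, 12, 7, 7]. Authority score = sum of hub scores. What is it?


Authority = sum of hub scores of in-linkers
In-link 1: hub score = 8
In-link 2: hub score = 10
In-link 3: hub score = 12
In-link 4: hub score = 7
In-link 5: hub score = 7
Authority = 8 + 10 + 12 + 7 + 7 = 44

44


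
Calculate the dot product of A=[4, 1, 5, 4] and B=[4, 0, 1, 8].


Dot product = sum of element-wise products
A[0]*B[0] = 4*4 = 16
A[1]*B[1] = 1*0 = 0
A[2]*B[2] = 5*1 = 5
A[3]*B[3] = 4*8 = 32
Sum = 16 + 0 + 5 + 32 = 53

53


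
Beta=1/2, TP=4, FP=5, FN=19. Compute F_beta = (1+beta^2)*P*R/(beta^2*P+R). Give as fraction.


P = TP/(TP+FP) = 4/9 = 4/9
R = TP/(TP+FN) = 4/23 = 4/23
beta^2 = 1/2^2 = 1/4
(1 + beta^2) = 5/4
Numerator = (1+beta^2)*P*R = 20/207
Denominator = beta^2*P + R = 1/9 + 4/23 = 59/207
F_beta = 20/59

20/59


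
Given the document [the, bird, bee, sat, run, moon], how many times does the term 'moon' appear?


Document has 6 words
Scanning for 'moon':
Found at positions: [5]
Count = 1

1


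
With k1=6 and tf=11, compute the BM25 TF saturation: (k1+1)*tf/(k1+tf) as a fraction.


BM25 TF component = (k1+1)*tf / (k1+tf)
k1 = 6, tf = 11
Numerator = (6+1)*11 = 77
Denominator = 6 + 11 = 17
= 77/17 = 77/17

77/17


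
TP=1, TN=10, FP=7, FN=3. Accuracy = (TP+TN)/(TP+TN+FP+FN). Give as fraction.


Accuracy = (TP + TN) / (TP + TN + FP + FN)
TP + TN = 1 + 10 = 11
Total = 1 + 10 + 7 + 3 = 21
Accuracy = 11 / 21 = 11/21

11/21


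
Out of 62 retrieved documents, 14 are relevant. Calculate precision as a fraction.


Precision = relevant_retrieved / total_retrieved
= 14 / 62
= 14 / (14 + 48)
= 7/31

7/31


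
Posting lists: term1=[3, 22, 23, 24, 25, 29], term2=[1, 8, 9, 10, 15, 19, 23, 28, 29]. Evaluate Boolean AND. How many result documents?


Boolean AND: find intersection of posting lists
term1 docs: [3, 22, 23, 24, 25, 29]
term2 docs: [1, 8, 9, 10, 15, 19, 23, 28, 29]
Intersection: [23, 29]
|intersection| = 2

2


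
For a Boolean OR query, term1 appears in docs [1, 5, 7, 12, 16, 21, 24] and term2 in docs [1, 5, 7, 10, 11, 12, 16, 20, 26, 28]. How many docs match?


Boolean OR: find union of posting lists
term1 docs: [1, 5, 7, 12, 16, 21, 24]
term2 docs: [1, 5, 7, 10, 11, 12, 16, 20, 26, 28]
Union: [1, 5, 7, 10, 11, 12, 16, 20, 21, 24, 26, 28]
|union| = 12

12


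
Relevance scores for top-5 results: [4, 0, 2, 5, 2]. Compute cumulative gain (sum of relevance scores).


Cumulative Gain = sum of relevance scores
Position 1: rel=4, running sum=4
Position 2: rel=0, running sum=4
Position 3: rel=2, running sum=6
Position 4: rel=5, running sum=11
Position 5: rel=2, running sum=13
CG = 13

13


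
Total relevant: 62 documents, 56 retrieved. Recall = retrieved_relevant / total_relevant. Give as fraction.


Recall = retrieved_relevant / total_relevant
= 56 / 62
= 56 / (56 + 6)
= 28/31

28/31


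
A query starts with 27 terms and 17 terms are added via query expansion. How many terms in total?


Original terms: 27
Expansion terms: 17
Total = 27 + 17 = 44

44


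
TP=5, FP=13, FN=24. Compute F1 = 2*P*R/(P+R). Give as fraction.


F1 = 2 * P * R / (P + R)
P = TP/(TP+FP) = 5/18 = 5/18
R = TP/(TP+FN) = 5/29 = 5/29
2 * P * R = 2 * 5/18 * 5/29 = 25/261
P + R = 5/18 + 5/29 = 235/522
F1 = 25/261 / 235/522 = 10/47

10/47


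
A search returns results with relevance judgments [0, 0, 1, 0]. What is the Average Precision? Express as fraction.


Computing P@k for each relevant position:
Position 1: not relevant
Position 2: not relevant
Position 3: relevant, P@3 = 1/3 = 1/3
Position 4: not relevant
Sum of P@k = 1/3 = 1/3
AP = 1/3 / 1 = 1/3

1/3


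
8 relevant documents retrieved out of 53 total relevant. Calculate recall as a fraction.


Recall = retrieved_relevant / total_relevant
= 8 / 53
= 8 / (8 + 45)
= 8/53

8/53


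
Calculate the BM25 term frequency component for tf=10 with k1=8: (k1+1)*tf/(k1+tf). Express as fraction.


BM25 TF component = (k1+1)*tf / (k1+tf)
k1 = 8, tf = 10
Numerator = (8+1)*10 = 90
Denominator = 8 + 10 = 18
= 90/18 = 5

5


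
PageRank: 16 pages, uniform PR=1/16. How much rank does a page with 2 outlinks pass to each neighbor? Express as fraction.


Initial PR = 1/16 = 1/16
Outlinks = 2
Contribution per link = PR / outlinks
= 1/16 / 2
= 1/32

1/32


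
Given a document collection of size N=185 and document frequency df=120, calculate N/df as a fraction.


IDF ratio = N / df
= 185 / 120
= 37/24

37/24


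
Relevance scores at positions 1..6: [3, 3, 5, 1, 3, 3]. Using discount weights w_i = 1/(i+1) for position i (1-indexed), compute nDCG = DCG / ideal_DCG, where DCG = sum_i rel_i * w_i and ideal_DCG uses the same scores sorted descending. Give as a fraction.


Position discount weights w_i = 1/(i+1) for i=1..6:
Weights = [1/2, 1/3, 1/4, 1/5, 1/6, 1/7]
Actual relevance: [3, 3, 5, 1, 3, 3]
DCG = 3/2 + 3/3 + 5/4 + 1/5 + 3/6 + 3/7 = 683/140
Ideal relevance (sorted desc): [5, 3, 3, 3, 3, 1]
Ideal DCG = 5/2 + 3/3 + 3/4 + 3/5 + 3/6 + 1/7 = 769/140
nDCG = DCG / ideal_DCG = 683/140 / 769/140 = 683/769

683/769


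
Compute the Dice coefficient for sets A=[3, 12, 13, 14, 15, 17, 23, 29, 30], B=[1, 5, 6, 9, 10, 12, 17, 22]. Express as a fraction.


A intersect B = [12, 17]
|A intersect B| = 2
|A| = 9, |B| = 8
Dice = 2*2 / (9+8)
= 4 / 17 = 4/17

4/17


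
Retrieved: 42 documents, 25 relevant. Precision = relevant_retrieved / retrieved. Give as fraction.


Precision = relevant_retrieved / total_retrieved
= 25 / 42
= 25 / (25 + 17)
= 25/42

25/42


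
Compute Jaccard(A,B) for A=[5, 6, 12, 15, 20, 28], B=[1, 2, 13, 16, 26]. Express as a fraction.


A intersect B = []
|A intersect B| = 0
A union B = [1, 2, 5, 6, 12, 13, 15, 16, 20, 26, 28]
|A union B| = 11
Jaccard = 0/11 = 0

0


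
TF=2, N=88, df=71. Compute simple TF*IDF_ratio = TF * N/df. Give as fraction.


TF * (N/df)
= 2 * (88/71)
= 2 * 88/71
= 176/71

176/71


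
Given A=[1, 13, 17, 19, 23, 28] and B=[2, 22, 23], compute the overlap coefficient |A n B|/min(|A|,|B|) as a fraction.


A intersect B = [23]
|A intersect B| = 1
min(|A|, |B|) = min(6, 3) = 3
Overlap = 1 / 3 = 1/3

1/3


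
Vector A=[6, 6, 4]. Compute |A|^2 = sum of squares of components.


|A|^2 = sum of squared components
A[0]^2 = 6^2 = 36
A[1]^2 = 6^2 = 36
A[2]^2 = 4^2 = 16
Sum = 36 + 36 + 16 = 88

88


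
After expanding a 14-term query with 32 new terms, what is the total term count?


Original terms: 14
Expansion terms: 32
Total = 14 + 32 = 46

46


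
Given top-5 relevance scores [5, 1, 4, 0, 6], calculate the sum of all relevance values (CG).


Cumulative Gain = sum of relevance scores
Position 1: rel=5, running sum=5
Position 2: rel=1, running sum=6
Position 3: rel=4, running sum=10
Position 4: rel=0, running sum=10
Position 5: rel=6, running sum=16
CG = 16

16


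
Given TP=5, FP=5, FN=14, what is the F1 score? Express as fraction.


F1 = 2 * P * R / (P + R)
P = TP/(TP+FP) = 5/10 = 1/2
R = TP/(TP+FN) = 5/19 = 5/19
2 * P * R = 2 * 1/2 * 5/19 = 5/19
P + R = 1/2 + 5/19 = 29/38
F1 = 5/19 / 29/38 = 10/29

10/29


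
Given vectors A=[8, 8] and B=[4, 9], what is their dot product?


Dot product = sum of element-wise products
A[0]*B[0] = 8*4 = 32
A[1]*B[1] = 8*9 = 72
Sum = 32 + 72 = 104

104


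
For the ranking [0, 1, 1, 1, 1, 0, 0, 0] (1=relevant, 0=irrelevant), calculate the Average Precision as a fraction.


Computing P@k for each relevant position:
Position 1: not relevant
Position 2: relevant, P@2 = 1/2 = 1/2
Position 3: relevant, P@3 = 2/3 = 2/3
Position 4: relevant, P@4 = 3/4 = 3/4
Position 5: relevant, P@5 = 4/5 = 4/5
Position 6: not relevant
Position 7: not relevant
Position 8: not relevant
Sum of P@k = 1/2 + 2/3 + 3/4 + 4/5 = 163/60
AP = 163/60 / 4 = 163/240

163/240


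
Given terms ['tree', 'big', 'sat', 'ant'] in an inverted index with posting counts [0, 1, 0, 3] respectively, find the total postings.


Summing posting list sizes:
'tree': 0 postings
'big': 1 postings
'sat': 0 postings
'ant': 3 postings
Total = 0 + 1 + 0 + 3 = 4

4


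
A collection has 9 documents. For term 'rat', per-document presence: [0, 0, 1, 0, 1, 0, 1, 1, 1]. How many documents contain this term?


Checking each document for 'rat':
Doc 1: absent
Doc 2: absent
Doc 3: present
Doc 4: absent
Doc 5: present
Doc 6: absent
Doc 7: present
Doc 8: present
Doc 9: present
df = sum of presences = 0 + 0 + 1 + 0 + 1 + 0 + 1 + 1 + 1 = 5

5


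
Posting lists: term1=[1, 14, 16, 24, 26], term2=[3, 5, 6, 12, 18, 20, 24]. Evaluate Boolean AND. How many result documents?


Boolean AND: find intersection of posting lists
term1 docs: [1, 14, 16, 24, 26]
term2 docs: [3, 5, 6, 12, 18, 20, 24]
Intersection: [24]
|intersection| = 1

1


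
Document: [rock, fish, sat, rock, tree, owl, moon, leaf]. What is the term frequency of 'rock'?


Document has 8 words
Scanning for 'rock':
Found at positions: [0, 3]
Count = 2

2


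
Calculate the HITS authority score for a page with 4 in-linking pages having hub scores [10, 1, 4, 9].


Authority = sum of hub scores of in-linkers
In-link 1: hub score = 10
In-link 2: hub score = 1
In-link 3: hub score = 4
In-link 4: hub score = 9
Authority = 10 + 1 + 4 + 9 = 24

24


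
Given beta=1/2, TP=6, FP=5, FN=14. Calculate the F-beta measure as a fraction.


P = TP/(TP+FP) = 6/11 = 6/11
R = TP/(TP+FN) = 6/20 = 3/10
beta^2 = 1/2^2 = 1/4
(1 + beta^2) = 5/4
Numerator = (1+beta^2)*P*R = 9/44
Denominator = beta^2*P + R = 3/22 + 3/10 = 24/55
F_beta = 15/32

15/32


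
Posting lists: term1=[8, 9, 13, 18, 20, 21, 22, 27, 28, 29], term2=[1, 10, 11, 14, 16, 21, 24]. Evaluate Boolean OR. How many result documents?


Boolean OR: find union of posting lists
term1 docs: [8, 9, 13, 18, 20, 21, 22, 27, 28, 29]
term2 docs: [1, 10, 11, 14, 16, 21, 24]
Union: [1, 8, 9, 10, 11, 13, 14, 16, 18, 20, 21, 22, 24, 27, 28, 29]
|union| = 16

16


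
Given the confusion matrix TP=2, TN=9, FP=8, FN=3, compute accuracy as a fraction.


Accuracy = (TP + TN) / (TP + TN + FP + FN)
TP + TN = 2 + 9 = 11
Total = 2 + 9 + 8 + 3 = 22
Accuracy = 11 / 22 = 1/2

1/2


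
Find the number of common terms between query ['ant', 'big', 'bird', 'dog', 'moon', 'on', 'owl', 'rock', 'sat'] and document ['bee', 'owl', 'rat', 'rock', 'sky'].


Query terms: ['ant', 'big', 'bird', 'dog', 'moon', 'on', 'owl', 'rock', 'sat']
Document terms: ['bee', 'owl', 'rat', 'rock', 'sky']
Common terms: ['owl', 'rock']
Overlap count = 2

2


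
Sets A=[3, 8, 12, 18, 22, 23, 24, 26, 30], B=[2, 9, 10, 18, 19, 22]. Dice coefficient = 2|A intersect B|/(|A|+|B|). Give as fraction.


A intersect B = [18, 22]
|A intersect B| = 2
|A| = 9, |B| = 6
Dice = 2*2 / (9+6)
= 4 / 15 = 4/15

4/15


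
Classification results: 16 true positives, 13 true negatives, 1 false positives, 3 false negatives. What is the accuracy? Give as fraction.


Accuracy = (TP + TN) / (TP + TN + FP + FN)
TP + TN = 16 + 13 = 29
Total = 16 + 13 + 1 + 3 = 33
Accuracy = 29 / 33 = 29/33

29/33


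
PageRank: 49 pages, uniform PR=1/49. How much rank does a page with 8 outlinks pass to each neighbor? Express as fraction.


Initial PR = 1/49 = 1/49
Outlinks = 8
Contribution per link = PR / outlinks
= 1/49 / 8
= 1/392

1/392


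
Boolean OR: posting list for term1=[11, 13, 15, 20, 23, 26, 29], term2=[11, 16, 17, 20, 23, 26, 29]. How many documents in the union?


Boolean OR: find union of posting lists
term1 docs: [11, 13, 15, 20, 23, 26, 29]
term2 docs: [11, 16, 17, 20, 23, 26, 29]
Union: [11, 13, 15, 16, 17, 20, 23, 26, 29]
|union| = 9

9


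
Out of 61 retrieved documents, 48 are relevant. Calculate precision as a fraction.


Precision = relevant_retrieved / total_retrieved
= 48 / 61
= 48 / (48 + 13)
= 48/61

48/61


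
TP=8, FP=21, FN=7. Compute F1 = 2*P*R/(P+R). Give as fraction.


F1 = 2 * P * R / (P + R)
P = TP/(TP+FP) = 8/29 = 8/29
R = TP/(TP+FN) = 8/15 = 8/15
2 * P * R = 2 * 8/29 * 8/15 = 128/435
P + R = 8/29 + 8/15 = 352/435
F1 = 128/435 / 352/435 = 4/11

4/11


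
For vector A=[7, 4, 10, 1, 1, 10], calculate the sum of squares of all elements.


|A|^2 = sum of squared components
A[0]^2 = 7^2 = 49
A[1]^2 = 4^2 = 16
A[2]^2 = 10^2 = 100
A[3]^2 = 1^2 = 1
A[4]^2 = 1^2 = 1
A[5]^2 = 10^2 = 100
Sum = 49 + 16 + 100 + 1 + 1 + 100 = 267

267


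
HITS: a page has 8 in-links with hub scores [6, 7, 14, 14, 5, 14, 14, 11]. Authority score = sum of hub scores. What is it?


Authority = sum of hub scores of in-linkers
In-link 1: hub score = 6
In-link 2: hub score = 7
In-link 3: hub score = 14
In-link 4: hub score = 14
In-link 5: hub score = 5
In-link 6: hub score = 14
In-link 7: hub score = 14
In-link 8: hub score = 11
Authority = 6 + 7 + 14 + 14 + 5 + 14 + 14 + 11 = 85

85


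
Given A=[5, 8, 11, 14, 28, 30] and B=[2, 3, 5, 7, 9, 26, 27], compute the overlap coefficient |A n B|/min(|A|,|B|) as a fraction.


A intersect B = [5]
|A intersect B| = 1
min(|A|, |B|) = min(6, 7) = 6
Overlap = 1 / 6 = 1/6

1/6


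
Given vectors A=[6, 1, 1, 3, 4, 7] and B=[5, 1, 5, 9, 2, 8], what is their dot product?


Dot product = sum of element-wise products
A[0]*B[0] = 6*5 = 30
A[1]*B[1] = 1*1 = 1
A[2]*B[2] = 1*5 = 5
A[3]*B[3] = 3*9 = 27
A[4]*B[4] = 4*2 = 8
A[5]*B[5] = 7*8 = 56
Sum = 30 + 1 + 5 + 27 + 8 + 56 = 127

127


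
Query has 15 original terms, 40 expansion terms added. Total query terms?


Original terms: 15
Expansion terms: 40
Total = 15 + 40 = 55

55


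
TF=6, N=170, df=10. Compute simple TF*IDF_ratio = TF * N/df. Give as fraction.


TF * (N/df)
= 6 * (170/10)
= 6 * 17
= 102

102


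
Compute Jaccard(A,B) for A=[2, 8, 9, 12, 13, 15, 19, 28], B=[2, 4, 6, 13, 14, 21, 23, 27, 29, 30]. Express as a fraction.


A intersect B = [2, 13]
|A intersect B| = 2
A union B = [2, 4, 6, 8, 9, 12, 13, 14, 15, 19, 21, 23, 27, 28, 29, 30]
|A union B| = 16
Jaccard = 2/16 = 1/8

1/8


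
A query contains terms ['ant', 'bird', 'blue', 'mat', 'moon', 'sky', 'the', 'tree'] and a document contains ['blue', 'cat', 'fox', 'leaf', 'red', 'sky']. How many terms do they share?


Query terms: ['ant', 'bird', 'blue', 'mat', 'moon', 'sky', 'the', 'tree']
Document terms: ['blue', 'cat', 'fox', 'leaf', 'red', 'sky']
Common terms: ['blue', 'sky']
Overlap count = 2

2


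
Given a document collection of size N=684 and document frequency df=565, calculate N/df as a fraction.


IDF ratio = N / df
= 684 / 565
= 684/565

684/565


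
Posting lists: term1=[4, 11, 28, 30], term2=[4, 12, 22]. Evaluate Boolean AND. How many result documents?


Boolean AND: find intersection of posting lists
term1 docs: [4, 11, 28, 30]
term2 docs: [4, 12, 22]
Intersection: [4]
|intersection| = 1

1


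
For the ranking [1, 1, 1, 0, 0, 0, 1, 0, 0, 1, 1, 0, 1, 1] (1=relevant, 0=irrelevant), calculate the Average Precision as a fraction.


Computing P@k for each relevant position:
Position 1: relevant, P@1 = 1/1 = 1
Position 2: relevant, P@2 = 2/2 = 1
Position 3: relevant, P@3 = 3/3 = 1
Position 4: not relevant
Position 5: not relevant
Position 6: not relevant
Position 7: relevant, P@7 = 4/7 = 4/7
Position 8: not relevant
Position 9: not relevant
Position 10: relevant, P@10 = 5/10 = 1/2
Position 11: relevant, P@11 = 6/11 = 6/11
Position 12: not relevant
Position 13: relevant, P@13 = 7/13 = 7/13
Position 14: relevant, P@14 = 8/14 = 4/7
Sum of P@k = 1 + 1 + 1 + 4/7 + 1/2 + 6/11 + 7/13 + 4/7 = 11465/2002
AP = 11465/2002 / 8 = 11465/16016

11465/16016


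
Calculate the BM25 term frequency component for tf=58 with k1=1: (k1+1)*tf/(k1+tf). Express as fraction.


BM25 TF component = (k1+1)*tf / (k1+tf)
k1 = 1, tf = 58
Numerator = (1+1)*58 = 116
Denominator = 1 + 58 = 59
= 116/59 = 116/59

116/59


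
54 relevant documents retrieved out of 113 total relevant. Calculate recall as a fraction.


Recall = retrieved_relevant / total_relevant
= 54 / 113
= 54 / (54 + 59)
= 54/113

54/113


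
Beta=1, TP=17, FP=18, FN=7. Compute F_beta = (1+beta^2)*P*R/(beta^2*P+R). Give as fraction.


P = TP/(TP+FP) = 17/35 = 17/35
R = TP/(TP+FN) = 17/24 = 17/24
beta^2 = 1^2 = 1
(1 + beta^2) = 2
Numerator = (1+beta^2)*P*R = 289/420
Denominator = beta^2*P + R = 17/35 + 17/24 = 1003/840
F_beta = 34/59

34/59


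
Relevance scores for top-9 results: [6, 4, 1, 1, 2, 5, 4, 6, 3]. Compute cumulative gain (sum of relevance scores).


Cumulative Gain = sum of relevance scores
Position 1: rel=6, running sum=6
Position 2: rel=4, running sum=10
Position 3: rel=1, running sum=11
Position 4: rel=1, running sum=12
Position 5: rel=2, running sum=14
Position 6: rel=5, running sum=19
Position 7: rel=4, running sum=23
Position 8: rel=6, running sum=29
Position 9: rel=3, running sum=32
CG = 32

32


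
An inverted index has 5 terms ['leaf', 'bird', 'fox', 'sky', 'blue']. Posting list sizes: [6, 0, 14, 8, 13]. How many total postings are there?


Summing posting list sizes:
'leaf': 6 postings
'bird': 0 postings
'fox': 14 postings
'sky': 8 postings
'blue': 13 postings
Total = 6 + 0 + 14 + 8 + 13 = 41

41


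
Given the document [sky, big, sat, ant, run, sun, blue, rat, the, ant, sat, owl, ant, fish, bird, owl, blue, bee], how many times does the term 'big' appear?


Document has 18 words
Scanning for 'big':
Found at positions: [1]
Count = 1

1


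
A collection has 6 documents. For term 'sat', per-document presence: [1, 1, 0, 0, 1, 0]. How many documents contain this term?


Checking each document for 'sat':
Doc 1: present
Doc 2: present
Doc 3: absent
Doc 4: absent
Doc 5: present
Doc 6: absent
df = sum of presences = 1 + 1 + 0 + 0 + 1 + 0 = 3

3


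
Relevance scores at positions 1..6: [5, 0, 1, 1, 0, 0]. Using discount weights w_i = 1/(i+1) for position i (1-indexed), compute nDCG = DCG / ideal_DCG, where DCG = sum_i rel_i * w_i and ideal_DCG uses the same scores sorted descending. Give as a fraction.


Position discount weights w_i = 1/(i+1) for i=1..6:
Weights = [1/2, 1/3, 1/4, 1/5, 1/6, 1/7]
Actual relevance: [5, 0, 1, 1, 0, 0]
DCG = 5/2 + 0/3 + 1/4 + 1/5 + 0/6 + 0/7 = 59/20
Ideal relevance (sorted desc): [5, 1, 1, 0, 0, 0]
Ideal DCG = 5/2 + 1/3 + 1/4 + 0/5 + 0/6 + 0/7 = 37/12
nDCG = DCG / ideal_DCG = 59/20 / 37/12 = 177/185

177/185


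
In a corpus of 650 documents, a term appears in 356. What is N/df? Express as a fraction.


IDF ratio = N / df
= 650 / 356
= 325/178

325/178


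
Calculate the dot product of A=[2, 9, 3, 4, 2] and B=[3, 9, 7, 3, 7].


Dot product = sum of element-wise products
A[0]*B[0] = 2*3 = 6
A[1]*B[1] = 9*9 = 81
A[2]*B[2] = 3*7 = 21
A[3]*B[3] = 4*3 = 12
A[4]*B[4] = 2*7 = 14
Sum = 6 + 81 + 21 + 12 + 14 = 134

134


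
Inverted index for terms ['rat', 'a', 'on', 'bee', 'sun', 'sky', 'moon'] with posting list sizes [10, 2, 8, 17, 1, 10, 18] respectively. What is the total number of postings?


Summing posting list sizes:
'rat': 10 postings
'a': 2 postings
'on': 8 postings
'bee': 17 postings
'sun': 1 postings
'sky': 10 postings
'moon': 18 postings
Total = 10 + 2 + 8 + 17 + 1 + 10 + 18 = 66

66


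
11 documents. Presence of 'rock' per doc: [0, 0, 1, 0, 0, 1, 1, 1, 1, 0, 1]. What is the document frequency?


Checking each document for 'rock':
Doc 1: absent
Doc 2: absent
Doc 3: present
Doc 4: absent
Doc 5: absent
Doc 6: present
Doc 7: present
Doc 8: present
Doc 9: present
Doc 10: absent
Doc 11: present
df = sum of presences = 0 + 0 + 1 + 0 + 0 + 1 + 1 + 1 + 1 + 0 + 1 = 6

6


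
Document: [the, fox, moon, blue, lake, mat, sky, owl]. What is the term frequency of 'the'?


Document has 8 words
Scanning for 'the':
Found at positions: [0]
Count = 1

1


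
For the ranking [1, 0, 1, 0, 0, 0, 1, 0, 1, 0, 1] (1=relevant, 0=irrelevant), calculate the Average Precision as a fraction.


Computing P@k for each relevant position:
Position 1: relevant, P@1 = 1/1 = 1
Position 2: not relevant
Position 3: relevant, P@3 = 2/3 = 2/3
Position 4: not relevant
Position 5: not relevant
Position 6: not relevant
Position 7: relevant, P@7 = 3/7 = 3/7
Position 8: not relevant
Position 9: relevant, P@9 = 4/9 = 4/9
Position 10: not relevant
Position 11: relevant, P@11 = 5/11 = 5/11
Sum of P@k = 1 + 2/3 + 3/7 + 4/9 + 5/11 = 2075/693
AP = 2075/693 / 5 = 415/693

415/693


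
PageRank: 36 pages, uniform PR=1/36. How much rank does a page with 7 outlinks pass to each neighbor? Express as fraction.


Initial PR = 1/36 = 1/36
Outlinks = 7
Contribution per link = PR / outlinks
= 1/36 / 7
= 1/252

1/252


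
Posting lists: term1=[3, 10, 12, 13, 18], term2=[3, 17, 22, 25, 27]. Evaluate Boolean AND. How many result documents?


Boolean AND: find intersection of posting lists
term1 docs: [3, 10, 12, 13, 18]
term2 docs: [3, 17, 22, 25, 27]
Intersection: [3]
|intersection| = 1

1


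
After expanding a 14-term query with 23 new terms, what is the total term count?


Original terms: 14
Expansion terms: 23
Total = 14 + 23 = 37

37


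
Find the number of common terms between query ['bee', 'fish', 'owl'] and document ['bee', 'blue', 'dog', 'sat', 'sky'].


Query terms: ['bee', 'fish', 'owl']
Document terms: ['bee', 'blue', 'dog', 'sat', 'sky']
Common terms: ['bee']
Overlap count = 1

1


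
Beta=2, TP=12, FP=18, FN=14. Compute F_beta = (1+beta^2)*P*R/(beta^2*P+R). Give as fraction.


P = TP/(TP+FP) = 12/30 = 2/5
R = TP/(TP+FN) = 12/26 = 6/13
beta^2 = 2^2 = 4
(1 + beta^2) = 5
Numerator = (1+beta^2)*P*R = 12/13
Denominator = beta^2*P + R = 8/5 + 6/13 = 134/65
F_beta = 30/67

30/67


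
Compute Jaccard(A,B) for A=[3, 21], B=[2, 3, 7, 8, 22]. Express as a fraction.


A intersect B = [3]
|A intersect B| = 1
A union B = [2, 3, 7, 8, 21, 22]
|A union B| = 6
Jaccard = 1/6 = 1/6

1/6


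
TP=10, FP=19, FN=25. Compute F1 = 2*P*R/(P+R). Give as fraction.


F1 = 2 * P * R / (P + R)
P = TP/(TP+FP) = 10/29 = 10/29
R = TP/(TP+FN) = 10/35 = 2/7
2 * P * R = 2 * 10/29 * 2/7 = 40/203
P + R = 10/29 + 2/7 = 128/203
F1 = 40/203 / 128/203 = 5/16

5/16


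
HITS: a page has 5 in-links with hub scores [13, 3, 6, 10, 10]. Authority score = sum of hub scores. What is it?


Authority = sum of hub scores of in-linkers
In-link 1: hub score = 13
In-link 2: hub score = 3
In-link 3: hub score = 6
In-link 4: hub score = 10
In-link 5: hub score = 10
Authority = 13 + 3 + 6 + 10 + 10 = 42

42


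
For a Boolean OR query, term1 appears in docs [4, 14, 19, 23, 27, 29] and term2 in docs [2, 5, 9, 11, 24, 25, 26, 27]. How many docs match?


Boolean OR: find union of posting lists
term1 docs: [4, 14, 19, 23, 27, 29]
term2 docs: [2, 5, 9, 11, 24, 25, 26, 27]
Union: [2, 4, 5, 9, 11, 14, 19, 23, 24, 25, 26, 27, 29]
|union| = 13

13


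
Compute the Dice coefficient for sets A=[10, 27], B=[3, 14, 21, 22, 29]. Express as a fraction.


A intersect B = []
|A intersect B| = 0
|A| = 2, |B| = 5
Dice = 2*0 / (2+5)
= 0 / 7 = 0

0


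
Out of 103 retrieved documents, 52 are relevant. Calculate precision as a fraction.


Precision = relevant_retrieved / total_retrieved
= 52 / 103
= 52 / (52 + 51)
= 52/103

52/103


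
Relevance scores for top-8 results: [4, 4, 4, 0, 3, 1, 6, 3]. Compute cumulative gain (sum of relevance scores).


Cumulative Gain = sum of relevance scores
Position 1: rel=4, running sum=4
Position 2: rel=4, running sum=8
Position 3: rel=4, running sum=12
Position 4: rel=0, running sum=12
Position 5: rel=3, running sum=15
Position 6: rel=1, running sum=16
Position 7: rel=6, running sum=22
Position 8: rel=3, running sum=25
CG = 25

25


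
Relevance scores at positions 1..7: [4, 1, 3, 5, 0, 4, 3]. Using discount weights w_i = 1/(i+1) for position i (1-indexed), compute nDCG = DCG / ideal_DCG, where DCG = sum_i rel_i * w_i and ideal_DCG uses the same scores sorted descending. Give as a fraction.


Position discount weights w_i = 1/(i+1) for i=1..7:
Weights = [1/2, 1/3, 1/4, 1/5, 1/6, 1/7, 1/8]
Actual relevance: [4, 1, 3, 5, 0, 4, 3]
DCG = 4/2 + 1/3 + 3/4 + 5/5 + 0/6 + 4/7 + 3/8 = 845/168
Ideal relevance (sorted desc): [5, 4, 4, 3, 3, 1, 0]
Ideal DCG = 5/2 + 4/3 + 4/4 + 3/5 + 3/6 + 1/7 + 0/8 = 638/105
nDCG = DCG / ideal_DCG = 845/168 / 638/105 = 4225/5104

4225/5104


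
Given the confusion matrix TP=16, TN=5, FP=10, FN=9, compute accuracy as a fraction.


Accuracy = (TP + TN) / (TP + TN + FP + FN)
TP + TN = 16 + 5 = 21
Total = 16 + 5 + 10 + 9 = 40
Accuracy = 21 / 40 = 21/40

21/40


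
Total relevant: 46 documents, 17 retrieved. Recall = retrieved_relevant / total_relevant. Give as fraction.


Recall = retrieved_relevant / total_relevant
= 17 / 46
= 17 / (17 + 29)
= 17/46

17/46


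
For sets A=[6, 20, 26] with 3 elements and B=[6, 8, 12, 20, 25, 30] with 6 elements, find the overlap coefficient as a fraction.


A intersect B = [6, 20]
|A intersect B| = 2
min(|A|, |B|) = min(3, 6) = 3
Overlap = 2 / 3 = 2/3

2/3


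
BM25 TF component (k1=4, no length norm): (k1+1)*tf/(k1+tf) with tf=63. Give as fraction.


BM25 TF component = (k1+1)*tf / (k1+tf)
k1 = 4, tf = 63
Numerator = (4+1)*63 = 315
Denominator = 4 + 63 = 67
= 315/67 = 315/67

315/67


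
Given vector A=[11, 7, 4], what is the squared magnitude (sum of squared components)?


|A|^2 = sum of squared components
A[0]^2 = 11^2 = 121
A[1]^2 = 7^2 = 49
A[2]^2 = 4^2 = 16
Sum = 121 + 49 + 16 = 186

186


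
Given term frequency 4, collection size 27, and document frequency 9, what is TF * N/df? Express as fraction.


TF * (N/df)
= 4 * (27/9)
= 4 * 3
= 12

12


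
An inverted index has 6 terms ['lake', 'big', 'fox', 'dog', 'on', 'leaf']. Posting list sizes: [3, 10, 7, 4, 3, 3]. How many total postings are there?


Summing posting list sizes:
'lake': 3 postings
'big': 10 postings
'fox': 7 postings
'dog': 4 postings
'on': 3 postings
'leaf': 3 postings
Total = 3 + 10 + 7 + 4 + 3 + 3 = 30

30


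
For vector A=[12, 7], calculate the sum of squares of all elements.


|A|^2 = sum of squared components
A[0]^2 = 12^2 = 144
A[1]^2 = 7^2 = 49
Sum = 144 + 49 = 193

193


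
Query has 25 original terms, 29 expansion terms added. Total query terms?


Original terms: 25
Expansion terms: 29
Total = 25 + 29 = 54

54


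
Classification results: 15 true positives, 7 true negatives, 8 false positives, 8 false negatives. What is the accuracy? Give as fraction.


Accuracy = (TP + TN) / (TP + TN + FP + FN)
TP + TN = 15 + 7 = 22
Total = 15 + 7 + 8 + 8 = 38
Accuracy = 22 / 38 = 11/19

11/19


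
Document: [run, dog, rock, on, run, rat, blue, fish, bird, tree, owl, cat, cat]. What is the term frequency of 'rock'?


Document has 13 words
Scanning for 'rock':
Found at positions: [2]
Count = 1

1


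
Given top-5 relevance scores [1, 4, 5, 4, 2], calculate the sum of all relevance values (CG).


Cumulative Gain = sum of relevance scores
Position 1: rel=1, running sum=1
Position 2: rel=4, running sum=5
Position 3: rel=5, running sum=10
Position 4: rel=4, running sum=14
Position 5: rel=2, running sum=16
CG = 16

16


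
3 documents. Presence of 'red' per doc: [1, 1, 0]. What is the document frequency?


Checking each document for 'red':
Doc 1: present
Doc 2: present
Doc 3: absent
df = sum of presences = 1 + 1 + 0 = 2

2


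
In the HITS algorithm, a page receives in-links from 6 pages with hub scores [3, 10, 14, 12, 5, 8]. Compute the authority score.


Authority = sum of hub scores of in-linkers
In-link 1: hub score = 3
In-link 2: hub score = 10
In-link 3: hub score = 14
In-link 4: hub score = 12
In-link 5: hub score = 5
In-link 6: hub score = 8
Authority = 3 + 10 + 14 + 12 + 5 + 8 = 52

52


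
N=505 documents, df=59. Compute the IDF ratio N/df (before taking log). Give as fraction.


IDF ratio = N / df
= 505 / 59
= 505/59

505/59


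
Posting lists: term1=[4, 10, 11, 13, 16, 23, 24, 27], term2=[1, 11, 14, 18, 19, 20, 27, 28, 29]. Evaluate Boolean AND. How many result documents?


Boolean AND: find intersection of posting lists
term1 docs: [4, 10, 11, 13, 16, 23, 24, 27]
term2 docs: [1, 11, 14, 18, 19, 20, 27, 28, 29]
Intersection: [11, 27]
|intersection| = 2

2


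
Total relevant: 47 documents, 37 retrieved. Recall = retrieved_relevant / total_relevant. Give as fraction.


Recall = retrieved_relevant / total_relevant
= 37 / 47
= 37 / (37 + 10)
= 37/47

37/47


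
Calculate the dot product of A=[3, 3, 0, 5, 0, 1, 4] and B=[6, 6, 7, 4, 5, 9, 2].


Dot product = sum of element-wise products
A[0]*B[0] = 3*6 = 18
A[1]*B[1] = 3*6 = 18
A[2]*B[2] = 0*7 = 0
A[3]*B[3] = 5*4 = 20
A[4]*B[4] = 0*5 = 0
A[5]*B[5] = 1*9 = 9
A[6]*B[6] = 4*2 = 8
Sum = 18 + 18 + 0 + 20 + 0 + 9 + 8 = 73

73


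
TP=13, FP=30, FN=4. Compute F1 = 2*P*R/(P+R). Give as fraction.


F1 = 2 * P * R / (P + R)
P = TP/(TP+FP) = 13/43 = 13/43
R = TP/(TP+FN) = 13/17 = 13/17
2 * P * R = 2 * 13/43 * 13/17 = 338/731
P + R = 13/43 + 13/17 = 780/731
F1 = 338/731 / 780/731 = 13/30

13/30


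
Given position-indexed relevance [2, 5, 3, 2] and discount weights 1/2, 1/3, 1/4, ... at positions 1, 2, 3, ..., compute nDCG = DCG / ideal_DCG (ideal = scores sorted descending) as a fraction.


Position discount weights w_i = 1/(i+1) for i=1..4:
Weights = [1/2, 1/3, 1/4, 1/5]
Actual relevance: [2, 5, 3, 2]
DCG = 2/2 + 5/3 + 3/4 + 2/5 = 229/60
Ideal relevance (sorted desc): [5, 3, 2, 2]
Ideal DCG = 5/2 + 3/3 + 2/4 + 2/5 = 22/5
nDCG = DCG / ideal_DCG = 229/60 / 22/5 = 229/264

229/264


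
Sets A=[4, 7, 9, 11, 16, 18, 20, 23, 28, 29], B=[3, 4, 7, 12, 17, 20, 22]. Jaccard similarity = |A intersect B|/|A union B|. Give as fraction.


A intersect B = [4, 7, 20]
|A intersect B| = 3
A union B = [3, 4, 7, 9, 11, 12, 16, 17, 18, 20, 22, 23, 28, 29]
|A union B| = 14
Jaccard = 3/14 = 3/14

3/14


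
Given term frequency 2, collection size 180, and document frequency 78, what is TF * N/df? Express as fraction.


TF * (N/df)
= 2 * (180/78)
= 2 * 30/13
= 60/13

60/13


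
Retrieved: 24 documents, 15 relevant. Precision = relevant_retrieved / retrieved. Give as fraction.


Precision = relevant_retrieved / total_retrieved
= 15 / 24
= 15 / (15 + 9)
= 5/8

5/8


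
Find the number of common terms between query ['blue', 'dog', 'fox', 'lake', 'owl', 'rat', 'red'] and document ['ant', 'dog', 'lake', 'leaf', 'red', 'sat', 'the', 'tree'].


Query terms: ['blue', 'dog', 'fox', 'lake', 'owl', 'rat', 'red']
Document terms: ['ant', 'dog', 'lake', 'leaf', 'red', 'sat', 'the', 'tree']
Common terms: ['dog', 'lake', 'red']
Overlap count = 3

3


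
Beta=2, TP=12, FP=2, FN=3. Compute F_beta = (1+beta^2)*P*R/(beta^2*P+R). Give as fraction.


P = TP/(TP+FP) = 12/14 = 6/7
R = TP/(TP+FN) = 12/15 = 4/5
beta^2 = 2^2 = 4
(1 + beta^2) = 5
Numerator = (1+beta^2)*P*R = 24/7
Denominator = beta^2*P + R = 24/7 + 4/5 = 148/35
F_beta = 30/37

30/37


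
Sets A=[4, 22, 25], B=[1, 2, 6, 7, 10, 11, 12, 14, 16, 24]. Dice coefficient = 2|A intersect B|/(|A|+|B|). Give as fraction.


A intersect B = []
|A intersect B| = 0
|A| = 3, |B| = 10
Dice = 2*0 / (3+10)
= 0 / 13 = 0

0


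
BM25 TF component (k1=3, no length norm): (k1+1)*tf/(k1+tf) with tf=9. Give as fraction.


BM25 TF component = (k1+1)*tf / (k1+tf)
k1 = 3, tf = 9
Numerator = (3+1)*9 = 36
Denominator = 3 + 9 = 12
= 36/12 = 3

3


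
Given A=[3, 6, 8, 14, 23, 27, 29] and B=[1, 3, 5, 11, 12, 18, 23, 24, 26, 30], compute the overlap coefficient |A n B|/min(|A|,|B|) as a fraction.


A intersect B = [3, 23]
|A intersect B| = 2
min(|A|, |B|) = min(7, 10) = 7
Overlap = 2 / 7 = 2/7

2/7


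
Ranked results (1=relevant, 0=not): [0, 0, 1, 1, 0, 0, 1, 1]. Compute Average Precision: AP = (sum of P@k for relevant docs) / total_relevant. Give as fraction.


Computing P@k for each relevant position:
Position 1: not relevant
Position 2: not relevant
Position 3: relevant, P@3 = 1/3 = 1/3
Position 4: relevant, P@4 = 2/4 = 1/2
Position 5: not relevant
Position 6: not relevant
Position 7: relevant, P@7 = 3/7 = 3/7
Position 8: relevant, P@8 = 4/8 = 1/2
Sum of P@k = 1/3 + 1/2 + 3/7 + 1/2 = 37/21
AP = 37/21 / 4 = 37/84

37/84


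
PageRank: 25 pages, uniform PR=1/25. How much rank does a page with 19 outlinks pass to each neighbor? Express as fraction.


Initial PR = 1/25 = 1/25
Outlinks = 19
Contribution per link = PR / outlinks
= 1/25 / 19
= 1/475

1/475


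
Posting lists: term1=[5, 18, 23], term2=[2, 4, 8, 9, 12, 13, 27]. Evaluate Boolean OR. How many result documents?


Boolean OR: find union of posting lists
term1 docs: [5, 18, 23]
term2 docs: [2, 4, 8, 9, 12, 13, 27]
Union: [2, 4, 5, 8, 9, 12, 13, 18, 23, 27]
|union| = 10

10


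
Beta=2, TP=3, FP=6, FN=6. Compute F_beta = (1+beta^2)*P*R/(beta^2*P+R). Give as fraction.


P = TP/(TP+FP) = 3/9 = 1/3
R = TP/(TP+FN) = 3/9 = 1/3
beta^2 = 2^2 = 4
(1 + beta^2) = 5
Numerator = (1+beta^2)*P*R = 5/9
Denominator = beta^2*P + R = 4/3 + 1/3 = 5/3
F_beta = 1/3

1/3


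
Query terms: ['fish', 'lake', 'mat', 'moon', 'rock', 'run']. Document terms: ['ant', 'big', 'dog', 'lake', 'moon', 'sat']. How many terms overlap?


Query terms: ['fish', 'lake', 'mat', 'moon', 'rock', 'run']
Document terms: ['ant', 'big', 'dog', 'lake', 'moon', 'sat']
Common terms: ['lake', 'moon']
Overlap count = 2

2


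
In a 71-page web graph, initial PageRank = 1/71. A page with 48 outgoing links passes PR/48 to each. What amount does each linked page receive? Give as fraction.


Initial PR = 1/71 = 1/71
Outlinks = 48
Contribution per link = PR / outlinks
= 1/71 / 48
= 1/3408

1/3408


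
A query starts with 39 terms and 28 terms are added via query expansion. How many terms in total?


Original terms: 39
Expansion terms: 28
Total = 39 + 28 = 67

67


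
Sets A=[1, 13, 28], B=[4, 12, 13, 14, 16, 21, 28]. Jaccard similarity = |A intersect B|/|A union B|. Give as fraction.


A intersect B = [13, 28]
|A intersect B| = 2
A union B = [1, 4, 12, 13, 14, 16, 21, 28]
|A union B| = 8
Jaccard = 2/8 = 1/4

1/4


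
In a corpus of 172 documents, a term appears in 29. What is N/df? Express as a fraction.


IDF ratio = N / df
= 172 / 29
= 172/29

172/29


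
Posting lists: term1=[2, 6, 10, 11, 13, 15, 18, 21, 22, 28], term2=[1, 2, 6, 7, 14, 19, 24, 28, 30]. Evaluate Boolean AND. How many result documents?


Boolean AND: find intersection of posting lists
term1 docs: [2, 6, 10, 11, 13, 15, 18, 21, 22, 28]
term2 docs: [1, 2, 6, 7, 14, 19, 24, 28, 30]
Intersection: [2, 6, 28]
|intersection| = 3

3


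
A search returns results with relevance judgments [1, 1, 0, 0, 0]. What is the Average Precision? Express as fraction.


Computing P@k for each relevant position:
Position 1: relevant, P@1 = 1/1 = 1
Position 2: relevant, P@2 = 2/2 = 1
Position 3: not relevant
Position 4: not relevant
Position 5: not relevant
Sum of P@k = 1 + 1 = 2
AP = 2 / 2 = 1

1


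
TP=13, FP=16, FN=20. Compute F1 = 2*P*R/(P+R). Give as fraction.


F1 = 2 * P * R / (P + R)
P = TP/(TP+FP) = 13/29 = 13/29
R = TP/(TP+FN) = 13/33 = 13/33
2 * P * R = 2 * 13/29 * 13/33 = 338/957
P + R = 13/29 + 13/33 = 806/957
F1 = 338/957 / 806/957 = 13/31

13/31


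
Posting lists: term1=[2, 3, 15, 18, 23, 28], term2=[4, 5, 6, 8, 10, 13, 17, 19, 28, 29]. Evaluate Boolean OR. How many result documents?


Boolean OR: find union of posting lists
term1 docs: [2, 3, 15, 18, 23, 28]
term2 docs: [4, 5, 6, 8, 10, 13, 17, 19, 28, 29]
Union: [2, 3, 4, 5, 6, 8, 10, 13, 15, 17, 18, 19, 23, 28, 29]
|union| = 15

15


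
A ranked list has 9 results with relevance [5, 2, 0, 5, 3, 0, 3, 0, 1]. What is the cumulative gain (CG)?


Cumulative Gain = sum of relevance scores
Position 1: rel=5, running sum=5
Position 2: rel=2, running sum=7
Position 3: rel=0, running sum=7
Position 4: rel=5, running sum=12
Position 5: rel=3, running sum=15
Position 6: rel=0, running sum=15
Position 7: rel=3, running sum=18
Position 8: rel=0, running sum=18
Position 9: rel=1, running sum=19
CG = 19

19


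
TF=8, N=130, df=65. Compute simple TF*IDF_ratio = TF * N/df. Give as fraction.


TF * (N/df)
= 8 * (130/65)
= 8 * 2
= 16

16


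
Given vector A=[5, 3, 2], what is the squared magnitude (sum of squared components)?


|A|^2 = sum of squared components
A[0]^2 = 5^2 = 25
A[1]^2 = 3^2 = 9
A[2]^2 = 2^2 = 4
Sum = 25 + 9 + 4 = 38

38


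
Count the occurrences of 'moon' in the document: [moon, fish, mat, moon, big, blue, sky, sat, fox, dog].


Document has 10 words
Scanning for 'moon':
Found at positions: [0, 3]
Count = 2

2


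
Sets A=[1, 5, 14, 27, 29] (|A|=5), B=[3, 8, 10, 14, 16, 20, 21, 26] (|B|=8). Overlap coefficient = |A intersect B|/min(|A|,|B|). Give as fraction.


A intersect B = [14]
|A intersect B| = 1
min(|A|, |B|) = min(5, 8) = 5
Overlap = 1 / 5 = 1/5

1/5


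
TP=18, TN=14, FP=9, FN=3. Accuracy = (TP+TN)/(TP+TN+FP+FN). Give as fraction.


Accuracy = (TP + TN) / (TP + TN + FP + FN)
TP + TN = 18 + 14 = 32
Total = 18 + 14 + 9 + 3 = 44
Accuracy = 32 / 44 = 8/11

8/11


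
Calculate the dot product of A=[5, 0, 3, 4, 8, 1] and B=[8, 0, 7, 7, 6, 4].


Dot product = sum of element-wise products
A[0]*B[0] = 5*8 = 40
A[1]*B[1] = 0*0 = 0
A[2]*B[2] = 3*7 = 21
A[3]*B[3] = 4*7 = 28
A[4]*B[4] = 8*6 = 48
A[5]*B[5] = 1*4 = 4
Sum = 40 + 0 + 21 + 28 + 48 + 4 = 141

141
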